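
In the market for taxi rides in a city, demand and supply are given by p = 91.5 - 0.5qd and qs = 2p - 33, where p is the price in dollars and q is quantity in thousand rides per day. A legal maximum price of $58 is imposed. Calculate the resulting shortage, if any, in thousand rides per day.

Rearranging demand gives qd = 183 - 2p. In a free market, 183 - 2p = 2p - 33 gives the equilibrium p* = 54, q* = 75.
The ceiling of 58 is above the equilibrium price 54, so it is not binding; the market clears at p* = 54, q* = 75.
Since the control does not bind, there is no shortage.

0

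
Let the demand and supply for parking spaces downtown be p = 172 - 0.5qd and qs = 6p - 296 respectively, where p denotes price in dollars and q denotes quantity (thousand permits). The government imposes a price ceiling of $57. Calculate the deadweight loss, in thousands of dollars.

6348

Rearranging demand gives qd = 344 - 2p. Equilibrium: 344 - 2p = 6p - 296, so 640 = 8p and p* = 80, q* = 184.
Because the ceiling (57) lies below the market-clearing price, it is binding.
At p = 57: qd = 344 - 2·57 = 230 and qs = 6·57 - 296 = 46.
Quantity traded falls to 46. At q = 46 the demand price is (344 - 46)/2 = 149 and the supply price is (296 + 46)/6 = 57.
Deadweight loss = ½ · (149 - 57) · (184 - 46) = ½ · 92 · 138 = 6348.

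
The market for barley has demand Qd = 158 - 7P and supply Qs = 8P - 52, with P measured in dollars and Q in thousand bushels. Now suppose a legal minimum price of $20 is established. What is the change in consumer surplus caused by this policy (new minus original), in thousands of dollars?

-234

Setting quantity demanded equal to quantity supplied, 158 - 7P = 8P - 52, gives P* = 14 and Q* = 60.
Since 20 > 14, the floor is binding.
At P = 20: Qd = 158 - 7·20 = 18 and Qs = 8·20 - 52 = 108.
Consumer surplus without the control is ½ · (158/7 - 14) · 60 = 1800/7.
With the floor, consumers buy 18 units at 20, so CS = ½ · (158/7 - 20) · 18 = 162/7.
Change in consumer surplus = 162/7 - 1800/7 = -234.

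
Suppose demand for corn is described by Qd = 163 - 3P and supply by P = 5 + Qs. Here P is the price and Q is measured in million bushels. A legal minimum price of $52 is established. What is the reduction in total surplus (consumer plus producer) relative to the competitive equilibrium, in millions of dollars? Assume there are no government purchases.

Rearranging supply gives Qs = P - 5. In a free market, 163 - 3P = P - 5 gives the equilibrium P* = 42, Q* = 37.
The floor of 52 is above the equilibrium price 42, so it binds.
At P = 52: Qd = 163 - 3·52 = 7 and Qs = 52 - 5 = 47.
Quantity traded falls to 7. At Q = 7 the demand price is (163 - 7)/3 = 52 and the supply price is 5 + 7 = 12.
Deadweight loss = ½ · (52 - 12) · (37 - 7) = ½ · 40 · 30 = 600.

600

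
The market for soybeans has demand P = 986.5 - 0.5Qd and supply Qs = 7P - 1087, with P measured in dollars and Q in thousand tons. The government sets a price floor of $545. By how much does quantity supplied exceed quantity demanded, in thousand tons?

Rearranging demand gives Qd = 1973 - 2P. Without the control the market clears where 1973 - 2P = 7P - 1087, i.e. P* = 340 and Q* = 1293.
Since 545 > 340, the floor is binding.
At P = 545: Qd = 1973 - 2·545 = 883 and Qs = 7·545 - 1087 = 2728.
Surplus = Qs - Qd = 2728 - 883 = 1845.

1845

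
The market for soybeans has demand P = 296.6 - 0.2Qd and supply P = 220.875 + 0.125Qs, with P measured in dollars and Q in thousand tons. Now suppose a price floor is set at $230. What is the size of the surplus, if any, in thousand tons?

Rearranging demand gives Qd = 1483 - 5P; rearranging supply gives Qs = 8P - 1767. Setting quantity demanded equal to quantity supplied, 1483 - 5P = 8P - 1767, gives P* = 250 and Q* = 233.
The floor of 230 is below the equilibrium price 250, so it is not binding; the market clears at P* = 250, Q* = 233.
Since the control does not bind, there is no surplus.

0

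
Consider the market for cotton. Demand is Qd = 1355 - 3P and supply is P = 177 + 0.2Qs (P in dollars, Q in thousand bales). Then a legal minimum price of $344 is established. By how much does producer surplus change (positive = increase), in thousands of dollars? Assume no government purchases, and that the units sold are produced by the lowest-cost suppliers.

Rearranging supply gives Qs = 5P - 885. Setting quantity demanded equal to quantity supplied, 1355 - 3P = 5P - 885, gives P* = 280 and Q* = 515.
Because the floor (344) lies above the market-clearing price, it is binding.
At P = 344: Qd = 1355 - 3·344 = 323 and Qs = 5·344 - 885 = 835.
Producer surplus without the control is ½ · (280 - 177) · 515 = 26522.5.
With the floor, 323 units are sold at 344. The supply price at Q = 323 is 241.6, so PS = ½ · [(344 - 177) + (344 - 241.6)] · 323 = 43508.1.
Change in producer surplus = 43508.1 - 26522.5 = 16985.6.

16985.6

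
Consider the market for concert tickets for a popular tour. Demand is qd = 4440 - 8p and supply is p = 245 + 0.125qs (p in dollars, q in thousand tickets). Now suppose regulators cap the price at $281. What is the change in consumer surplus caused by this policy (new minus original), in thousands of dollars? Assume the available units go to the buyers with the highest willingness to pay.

-22372

Rearranging supply gives qs = 8p - 1960. Setting quantity demanded equal to quantity supplied, 4440 - 8p = 8p - 1960, gives p* = 400 and q* = 1240.
Since 281 < 400, the ceiling is binding.
At p = 281: qd = 4440 - 8·281 = 2192 and qs = 8·281 - 1960 = 288.
Consumer surplus without the control is ½ · (555 - 400) · 1240 = 96100.
With the ceiling, 288 units are sold at 281 (assume they go to the highest-value buyers). The demand price at q = 288 is 519, so CS = ½ · [(555 - 281) + (519 - 281)] · 288 = 73728.
Change in consumer surplus = 73728 - 96100 = -22372.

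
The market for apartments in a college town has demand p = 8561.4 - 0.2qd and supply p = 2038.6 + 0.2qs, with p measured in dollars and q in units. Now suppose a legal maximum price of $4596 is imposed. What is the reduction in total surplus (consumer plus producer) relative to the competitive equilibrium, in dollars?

Rearranging demand gives qd = 42807 - 5p; rearranging supply gives qs = 5p - 10193. Equilibrium: 42807 - 5p = 5p - 10193, so 53000 = 10p and p* = 5300, q* = 16307.
Since 4596 < 5300, the ceiling is binding.
At p = 4596: qd = 42807 - 5·4596 = 19827 and qs = 5·4596 - 10193 = 12787.
Quantity traded falls to 12787. At q = 12787 the demand price is (42807 - 12787)/5 = 6004 and the supply price is (10193 + 12787)/5 = 4596.
Deadweight loss = ½ · (6004 - 4596) · (16307 - 12787) = ½ · 1408 · 3520 = 2478080.

2478080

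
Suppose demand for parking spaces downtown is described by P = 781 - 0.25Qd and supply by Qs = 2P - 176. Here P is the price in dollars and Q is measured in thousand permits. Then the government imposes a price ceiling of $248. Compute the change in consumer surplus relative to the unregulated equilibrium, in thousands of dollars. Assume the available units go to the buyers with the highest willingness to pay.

51038

Rearranging demand gives Qd = 3124 - 4P. In a free market, 3124 - 4P = 2P - 176 gives the equilibrium P* = 550, Q* = 924.
Since 248 < 550, the ceiling is binding.
At P = 248: Qd = 3124 - 4·248 = 2132 and Qs = 2·248 - 176 = 320.
Consumer surplus without the control is ½ · (781 - 550) · 924 = 106722.
With the ceiling, 320 units are sold at 248 (assume they go to the highest-value buyers). The demand price at Q = 320 is 701, so CS = ½ · [(781 - 248) + (701 - 248)] · 320 = 157760.
Change in consumer surplus = 157760 - 106722 = 51038.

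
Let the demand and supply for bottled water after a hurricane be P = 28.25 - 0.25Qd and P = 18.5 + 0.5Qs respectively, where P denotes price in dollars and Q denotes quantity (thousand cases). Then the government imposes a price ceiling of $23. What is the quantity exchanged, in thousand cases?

9

Rearranging demand gives Qd = 113 - 4P; rearranging supply gives Qs = 2P - 37. Equilibrium: 113 - 4P = 2P - 37, so 150 = 6P and P* = 25, Q* = 13.
Since 23 < 25, the ceiling is binding.
At P = 23: Qd = 113 - 4·23 = 21 and Qs = 2·23 - 37 = 9.
The quantity actually transacted is the short side, supply: 9.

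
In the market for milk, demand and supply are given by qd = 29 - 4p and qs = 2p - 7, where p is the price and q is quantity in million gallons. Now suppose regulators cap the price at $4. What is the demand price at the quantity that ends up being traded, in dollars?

7

Without the control the market clears where 29 - 4p = 2p - 7, i.e. p* = 6 and q* = 5.
Since 4 < 6, the ceiling is binding.
At p = 4: qd = 29 - 4·4 = 13 and qs = 2·4 - 7 = 1.
Only 1 units reach the market. On the demand curve, the marginal buyer's willingness to pay at q = 1 is (29 - 1)/4 = 7.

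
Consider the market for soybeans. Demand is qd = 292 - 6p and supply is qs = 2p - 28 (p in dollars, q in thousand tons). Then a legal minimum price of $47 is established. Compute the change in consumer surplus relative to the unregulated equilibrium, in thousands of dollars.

Equilibrium: 292 - 6p = 2p - 28, so 320 = 8p and p* = 40, q* = 52.
Because the floor (47) lies above the market-clearing price, it is binding.
At p = 47: qd = 292 - 6·47 = 10 and qs = 2·47 - 28 = 66.
Consumer surplus without the control is ½ · (146/3 - 40) · 52 = 676/3.
With the floor, consumers buy 10 units at 47, so CS = ½ · (146/3 - 47) · 10 = 25/3.
Change in consumer surplus = 25/3 - 676/3 = -217.

-217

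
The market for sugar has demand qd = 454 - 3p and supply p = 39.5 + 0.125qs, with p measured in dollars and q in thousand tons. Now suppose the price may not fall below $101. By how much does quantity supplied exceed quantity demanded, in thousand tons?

Rearranging supply gives qs = 8p - 316. Setting quantity demanded equal to quantity supplied, 454 - 3p = 8p - 316, gives p* = 70 and q* = 244.
Since 101 > 70, the floor is binding.
At p = 101: qd = 454 - 3·101 = 151 and qs = 8·101 - 316 = 492.
Surplus = qs - qd = 492 - 151 = 341.

341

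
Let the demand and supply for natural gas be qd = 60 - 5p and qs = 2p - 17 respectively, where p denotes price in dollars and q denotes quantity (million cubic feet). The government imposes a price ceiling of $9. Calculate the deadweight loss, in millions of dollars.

Without the control the market clears where 60 - 5p = 2p - 17, i.e. p* = 11 and q* = 5.
Because the ceiling (9) lies below the market-clearing price, it is binding.
At p = 9: qd = 60 - 5·9 = 15 and qs = 2·9 - 17 = 1.
Quantity traded falls to 1. At q = 1 the demand price is (60 - 1)/5 = 11.8 and the supply price is (17 + 1)/2 = 9.
Deadweight loss = ½ · (11.8 - 9) · (5 - 1) = ½ · 2.8 · 4 = 5.6.

5.6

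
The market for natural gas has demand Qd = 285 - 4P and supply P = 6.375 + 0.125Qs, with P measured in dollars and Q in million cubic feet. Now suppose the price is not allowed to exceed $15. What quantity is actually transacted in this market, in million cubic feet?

69

Rearranging supply gives Qs = 8P - 51. Equilibrium: 285 - 4P = 8P - 51, so 336 = 12P and P* = 28, Q* = 173.
The ceiling of 15 is below the equilibrium price 28, so it binds.
At P = 15: Qd = 285 - 4·15 = 225 and Qs = 8·15 - 51 = 69.
The quantity actually transacted is the short side, supply: 69.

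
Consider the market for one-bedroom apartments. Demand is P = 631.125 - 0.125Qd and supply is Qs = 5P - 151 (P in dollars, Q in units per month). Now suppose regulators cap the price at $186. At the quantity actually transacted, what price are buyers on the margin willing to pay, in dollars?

Rearranging demand gives Qd = 5049 - 8P. Setting quantity demanded equal to quantity supplied, 5049 - 8P = 5P - 151, gives P* = 400 and Q* = 1849.
Since 186 < 400, the ceiling is binding.
At P = 186: Qd = 5049 - 8·186 = 3561 and Qs = 5·186 - 151 = 779.
Only 779 units reach the market. On the demand curve, the marginal buyer's willingness to pay at Q = 779 is (5049 - 779)/8 = 533.75.

533.75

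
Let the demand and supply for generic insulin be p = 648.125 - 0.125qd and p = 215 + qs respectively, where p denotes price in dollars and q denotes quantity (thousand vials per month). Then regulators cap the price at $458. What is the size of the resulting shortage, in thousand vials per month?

1278

Rearranging demand gives qd = 5185 - 8p; rearranging supply gives qs = p - 215. Without the control the market clears where 5185 - 8p = p - 215, i.e. p* = 600 and q* = 385.
Because the ceiling (458) lies below the market-clearing price, it is binding.
At p = 458: qd = 5185 - 8·458 = 1521 and qs = 458 - 215 = 243.
Shortage = qd - qs = 1521 - 243 = 1278.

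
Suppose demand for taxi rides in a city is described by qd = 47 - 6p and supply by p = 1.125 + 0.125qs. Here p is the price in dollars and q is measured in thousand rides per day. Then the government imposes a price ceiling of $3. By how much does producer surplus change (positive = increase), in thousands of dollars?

Rearranging supply gives qs = 8p - 9. In a free market, 47 - 6p = 8p - 9 gives the equilibrium p* = 4, q* = 23.
Since 3 < 4, the ceiling is binding.
At p = 3: qd = 47 - 6·3 = 29 and qs = 8·3 - 9 = 15.
Producer surplus without the control is ½ · (4 - 1.125) · 23 = 33.0625.
With the ceiling, producers sell 15 units at 3, so PS = ½ · (3 - 1.125) · 15 = 14.0625.
Change in producer surplus = 14.0625 - 33.0625 = -19.

-19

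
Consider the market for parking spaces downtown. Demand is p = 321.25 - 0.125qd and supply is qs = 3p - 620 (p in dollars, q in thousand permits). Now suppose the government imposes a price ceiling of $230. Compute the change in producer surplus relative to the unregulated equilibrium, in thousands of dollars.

Rearranging demand gives qd = 2570 - 8p. Equilibrium: 2570 - 8p = 3p - 620, so 3190 = 11p and p* = 290, q* = 250.
Because the ceiling (230) lies below the market-clearing price, it is binding.
At p = 230: qd = 2570 - 8·230 = 730 and qs = 3·230 - 620 = 70.
Producer surplus without the control is ½ · (290 - 620/3) · 250 = 31250/3.
With the ceiling, producers sell 70 units at 230, so PS = ½ · (230 - 620/3) · 70 = 2450/3.
Change in producer surplus = 2450/3 - 31250/3 = -9600.

-9600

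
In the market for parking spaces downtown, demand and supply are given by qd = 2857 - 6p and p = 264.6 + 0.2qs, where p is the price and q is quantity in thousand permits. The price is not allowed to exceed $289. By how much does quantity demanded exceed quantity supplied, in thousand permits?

Rearranging supply gives qs = 5p - 1323. Setting quantity demanded equal to quantity supplied, 2857 - 6p = 5p - 1323, gives p* = 380 and q* = 577.
Because the ceiling (289) lies below the market-clearing price, it is binding.
At p = 289: qd = 2857 - 6·289 = 1123 and qs = 5·289 - 1323 = 122.
Shortage = qd - qs = 1123 - 122 = 1001.

1001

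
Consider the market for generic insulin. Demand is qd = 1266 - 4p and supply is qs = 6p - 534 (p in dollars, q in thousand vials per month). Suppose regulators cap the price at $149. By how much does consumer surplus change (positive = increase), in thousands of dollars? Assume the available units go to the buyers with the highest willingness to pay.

Setting quantity demanded equal to quantity supplied, 1266 - 4p = 6p - 534, gives p* = 180 and q* = 546.
The ceiling of 149 is below the equilibrium price 180, so it binds.
At p = 149: qd = 1266 - 4·149 = 670 and qs = 6·149 - 534 = 360.
Consumer surplus without the control is ½ · (316.5 - 180) · 546 = 37264.5.
With the ceiling, 360 units are sold at 149 (assume they go to the highest-value buyers). The demand price at q = 360 is 226.5, so CS = ½ · [(316.5 - 149) + (226.5 - 149)] · 360 = 44100.
Change in consumer surplus = 44100 - 37264.5 = 6835.5.

6835.5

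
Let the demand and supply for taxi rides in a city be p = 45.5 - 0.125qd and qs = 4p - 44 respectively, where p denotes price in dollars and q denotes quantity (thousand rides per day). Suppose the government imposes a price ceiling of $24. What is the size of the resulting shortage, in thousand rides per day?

120

Rearranging demand gives qd = 364 - 8p. In a free market, 364 - 8p = 4p - 44 gives the equilibrium p* = 34, q* = 92.
Because the ceiling (24) lies below the market-clearing price, it is binding.
At p = 24: qd = 364 - 8·24 = 172 and qs = 4·24 - 44 = 52.
Shortage = qd - qs = 172 - 52 = 120.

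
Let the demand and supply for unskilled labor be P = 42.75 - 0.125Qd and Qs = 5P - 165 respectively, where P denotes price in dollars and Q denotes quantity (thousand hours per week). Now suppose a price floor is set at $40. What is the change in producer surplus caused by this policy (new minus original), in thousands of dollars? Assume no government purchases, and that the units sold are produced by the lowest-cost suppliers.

Rearranging demand gives Qd = 342 - 8P. Setting quantity demanded equal to quantity supplied, 342 - 8P = 5P - 165, gives P* = 39 and Q* = 30.
Since 40 > 39, the floor is binding.
At P = 40: Qd = 342 - 8·40 = 22 and Qs = 5·40 - 165 = 35.
Producer surplus without the control is ½ · (39 - 33) · 30 = 90.
With the floor, 22 units are sold at 40. The supply price at Q = 22 is 37.4, so PS = ½ · [(40 - 33) + (40 - 37.4)] · 22 = 105.6.
Change in producer surplus = 105.6 - 90 = 15.6.

15.6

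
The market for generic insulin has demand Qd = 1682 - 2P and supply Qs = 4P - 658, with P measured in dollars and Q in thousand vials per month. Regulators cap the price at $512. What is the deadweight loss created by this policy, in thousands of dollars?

0

Setting quantity demanded equal to quantity supplied, 1682 - 2P = 4P - 658, gives P* = 390 and Q* = 902.
The ceiling of 512 is above the equilibrium price 390, so it is not binding; the market clears at P* = 390, Q* = 902.
Since the control does not bind, no trades are prevented and deadweight loss is zero.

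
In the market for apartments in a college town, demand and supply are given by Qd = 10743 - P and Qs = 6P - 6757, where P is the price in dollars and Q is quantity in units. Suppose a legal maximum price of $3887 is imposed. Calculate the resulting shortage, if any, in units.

Setting quantity demanded equal to quantity supplied, 10743 - P = 6P - 6757, gives P* = 2500 and Q* = 8243.
The ceiling of 3887 is above the equilibrium price 2500, so it is not binding; the market clears at P* = 2500, Q* = 8243.
Since the control does not bind, there is no shortage.

0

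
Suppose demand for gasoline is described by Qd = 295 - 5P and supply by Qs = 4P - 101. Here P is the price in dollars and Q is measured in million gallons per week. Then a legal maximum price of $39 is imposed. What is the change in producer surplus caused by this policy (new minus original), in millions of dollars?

-325

Setting quantity demanded equal to quantity supplied, 295 - 5P = 4P - 101, gives P* = 44 and Q* = 75.
Since 39 < 44, the ceiling is binding.
At P = 39: Qd = 295 - 5·39 = 100 and Qs = 4·39 - 101 = 55.
Producer surplus without the control is ½ · (44 - 25.25) · 75 = 703.125.
With the ceiling, producers sell 55 units at 39, so PS = ½ · (39 - 25.25) · 55 = 378.125.
Change in producer surplus = 378.125 - 703.125 = -325.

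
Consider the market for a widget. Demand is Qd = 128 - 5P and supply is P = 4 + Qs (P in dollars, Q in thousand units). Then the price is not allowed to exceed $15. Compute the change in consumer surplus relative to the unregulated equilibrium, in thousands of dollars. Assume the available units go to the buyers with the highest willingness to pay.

Rearranging supply gives Qs = P - 4. In a free market, 128 - 5P = P - 4 gives the equilibrium P* = 22, Q* = 18.
Because the ceiling (15) lies below the market-clearing price, it is binding.
At P = 15: Qd = 128 - 5·15 = 53 and Qs = 15 - 4 = 11.
Consumer surplus without the control is ½ · (25.6 - 22) · 18 = 32.4.
With the ceiling, 11 units are sold at 15 (assume they go to the highest-value buyers). The demand price at Q = 11 is 23.4, so CS = ½ · [(25.6 - 15) + (23.4 - 15)] · 11 = 104.5.
Change in consumer surplus = 104.5 - 32.4 = 72.1.

72.1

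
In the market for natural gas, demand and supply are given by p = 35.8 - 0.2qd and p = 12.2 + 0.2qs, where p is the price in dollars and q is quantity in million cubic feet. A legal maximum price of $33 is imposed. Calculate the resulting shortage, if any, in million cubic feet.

Rearranging demand gives qd = 179 - 5p; rearranging supply gives qs = 5p - 61. In a free market, 179 - 5p = 5p - 61 gives the equilibrium p* = 24, q* = 59.
Since 33 is above p* = 24, the ceiling does not bind and the free-market outcome prevails.
Since the control does not bind, there is no shortage.

0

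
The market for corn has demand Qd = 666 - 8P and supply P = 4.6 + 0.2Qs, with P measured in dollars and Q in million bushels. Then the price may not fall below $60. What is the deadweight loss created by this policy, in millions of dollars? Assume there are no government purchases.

Rearranging supply gives Qs = 5P - 23. Setting quantity demanded equal to quantity supplied, 666 - 8P = 5P - 23, gives P* = 53 and Q* = 242.
Because the floor (60) lies above the market-clearing price, it is binding.
At P = 60: Qd = 666 - 8·60 = 186 and Qs = 5·60 - 23 = 277.
Quantity traded falls to 186. At Q = 186 the demand price is (666 - 186)/8 = 60 and the supply price is (23 + 186)/5 = 41.8.
Deadweight loss = ½ · (60 - 41.8) · (242 - 186) = ½ · 18.2 · 56 = 509.6.

509.6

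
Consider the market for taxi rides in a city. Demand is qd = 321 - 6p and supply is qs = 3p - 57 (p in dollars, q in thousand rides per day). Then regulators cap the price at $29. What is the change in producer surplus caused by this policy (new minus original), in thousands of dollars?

-643.5

In a free market, 321 - 6p = 3p - 57 gives the equilibrium p* = 42, q* = 69.
The ceiling of 29 is below the equilibrium price 42, so it binds.
At p = 29: qd = 321 - 6·29 = 147 and qs = 3·29 - 57 = 30.
Producer surplus without the control is ½ · (42 - 19) · 69 = 793.5.
With the ceiling, producers sell 30 units at 29, so PS = ½ · (29 - 19) · 30 = 150.
Change in producer surplus = 150 - 793.5 = -643.5.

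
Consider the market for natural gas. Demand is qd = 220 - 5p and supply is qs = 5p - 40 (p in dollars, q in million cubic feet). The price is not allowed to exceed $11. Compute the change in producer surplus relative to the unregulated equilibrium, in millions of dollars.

Setting quantity demanded equal to quantity supplied, 220 - 5p = 5p - 40, gives p* = 26 and q* = 90.
Because the ceiling (11) lies below the market-clearing price, it is binding.
At p = 11: qd = 220 - 5·11 = 165 and qs = 5·11 - 40 = 15.
Producer surplus without the control is ½ · (26 - 8) · 90 = 810.
With the ceiling, producers sell 15 units at 11, so PS = ½ · (11 - 8) · 15 = 22.5.
Change in producer surplus = 22.5 - 810 = -787.5.

-787.5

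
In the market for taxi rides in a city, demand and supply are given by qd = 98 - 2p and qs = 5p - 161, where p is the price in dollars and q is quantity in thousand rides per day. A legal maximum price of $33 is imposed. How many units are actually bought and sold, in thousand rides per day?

Setting quantity demanded equal to quantity supplied, 98 - 2p = 5p - 161, gives p* = 37 and q* = 24.
Because the ceiling (33) lies below the market-clearing price, it is binding.
At p = 33: qd = 98 - 2·33 = 32 and qs = 5·33 - 161 = 4.
The quantity actually transacted is the short side, supply: 4.

4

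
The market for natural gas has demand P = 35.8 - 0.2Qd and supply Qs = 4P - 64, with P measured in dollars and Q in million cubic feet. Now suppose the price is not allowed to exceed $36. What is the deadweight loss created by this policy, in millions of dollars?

Rearranging demand gives Qd = 179 - 5P. Equilibrium: 179 - 5P = 4P - 64, so 243 = 9P and P* = 27, Q* = 44.
The ceiling of 36 is above the equilibrium price 27, so it is not binding; the market clears at P* = 27, Q* = 44.
Since the control does not bind, no trades are prevented and deadweight loss is zero.

0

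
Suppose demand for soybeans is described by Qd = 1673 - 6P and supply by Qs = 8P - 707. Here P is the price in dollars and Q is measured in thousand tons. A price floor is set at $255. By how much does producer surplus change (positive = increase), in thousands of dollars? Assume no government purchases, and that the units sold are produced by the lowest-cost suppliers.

In a free market, 1673 - 6P = 8P - 707 gives the equilibrium P* = 170, Q* = 653.
The floor of 255 is above the equilibrium price 170, so it binds.
At P = 255: Qd = 1673 - 6·255 = 143 and Qs = 8·255 - 707 = 1333.
Producer surplus without the control is ½ · (170 - 88.375) · 653 = 26650.5625.
With the floor, 143 units are sold at 255. The supply price at Q = 143 is 106.25, so PS = ½ · [(255 - 88.375) + (255 - 106.25)] · 143 = 22549.3125.
Change in producer surplus = 22549.3125 - 26650.5625 = -4101.25.

-4101.25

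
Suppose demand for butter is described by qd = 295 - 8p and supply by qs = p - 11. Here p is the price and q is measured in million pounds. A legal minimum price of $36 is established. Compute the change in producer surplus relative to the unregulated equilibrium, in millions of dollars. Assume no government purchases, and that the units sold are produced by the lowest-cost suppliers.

-114

Without the control the market clears where 295 - 8p = p - 11, i.e. p* = 34 and q* = 23.
Since 36 > 34, the floor is binding.
At p = 36: qd = 295 - 8·36 = 7 and qs = 36 - 11 = 25.
Producer surplus without the control is ½ · (34 - 11) · 23 = 264.5.
With the floor, 7 units are sold at 36. The supply price at q = 7 is 18, so PS = ½ · [(36 - 11) + (36 - 18)] · 7 = 150.5.
Change in producer surplus = 150.5 - 264.5 = -114.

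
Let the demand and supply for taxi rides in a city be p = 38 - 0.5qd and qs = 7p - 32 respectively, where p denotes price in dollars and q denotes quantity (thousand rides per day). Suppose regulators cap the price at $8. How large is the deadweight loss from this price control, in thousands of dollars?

252

Rearranging demand gives qd = 76 - 2p. In a free market, 76 - 2p = 7p - 32 gives the equilibrium p* = 12, q* = 52.
The ceiling of 8 is below the equilibrium price 12, so it binds.
At p = 8: qd = 76 - 2·8 = 60 and qs = 7·8 - 32 = 24.
Quantity traded falls to 24. At q = 24 the demand price is (76 - 24)/2 = 26 and the supply price is (32 + 24)/7 = 8.
Deadweight loss = ½ · (26 - 8) · (52 - 24) = ½ · 18 · 28 = 252.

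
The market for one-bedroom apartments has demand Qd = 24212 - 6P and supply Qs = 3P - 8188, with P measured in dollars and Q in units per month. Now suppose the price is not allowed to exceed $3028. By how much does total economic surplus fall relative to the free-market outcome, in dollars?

736164

Setting quantity demanded equal to quantity supplied, 24212 - 6P = 3P - 8188, gives P* = 3600 and Q* = 2612.
Because the ceiling (3028) lies below the market-clearing price, it is binding.
At P = 3028: Qd = 24212 - 6·3028 = 6044 and Qs = 3·3028 - 8188 = 896.
Quantity traded falls to 896. At Q = 896 the demand price is (24212 - 896)/6 = 3886 and the supply price is (8188 + 896)/3 = 3028.
Deadweight loss = ½ · (3886 - 3028) · (2612 - 896) = ½ · 858 · 1716 = 736164.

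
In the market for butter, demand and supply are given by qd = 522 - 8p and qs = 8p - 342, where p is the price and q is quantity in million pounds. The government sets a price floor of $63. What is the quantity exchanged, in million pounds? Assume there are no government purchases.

18

In a free market, 522 - 8p = 8p - 342 gives the equilibrium p* = 54, q* = 90.
Because the floor (63) lies above the market-clearing price, it is binding.
At p = 63: qd = 522 - 8·63 = 18 and qs = 8·63 - 342 = 162.
The quantity actually transacted is the short side, demand: 18.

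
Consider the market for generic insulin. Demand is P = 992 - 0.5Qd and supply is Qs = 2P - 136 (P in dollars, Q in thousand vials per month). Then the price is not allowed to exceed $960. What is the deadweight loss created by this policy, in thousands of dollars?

0

Rearranging demand gives Qd = 1984 - 2P. Without the control the market clears where 1984 - 2P = 2P - 136, i.e. P* = 530 and Q* = 924.
The ceiling of 960 is above the equilibrium price 530, so it is not binding; the market clears at P* = 530, Q* = 924.
Since the control does not bind, no trades are prevented and deadweight loss is zero.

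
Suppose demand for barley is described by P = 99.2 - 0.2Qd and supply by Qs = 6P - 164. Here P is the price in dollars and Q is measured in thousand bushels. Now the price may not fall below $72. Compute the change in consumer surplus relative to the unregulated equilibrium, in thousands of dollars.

-1992

Rearranging demand gives Qd = 496 - 5P. In a free market, 496 - 5P = 6P - 164 gives the equilibrium P* = 60, Q* = 196.
The floor of 72 is above the equilibrium price 60, so it binds.
At P = 72: Qd = 496 - 5·72 = 136 and Qs = 6·72 - 164 = 268.
Consumer surplus without the control is ½ · (99.2 - 60) · 196 = 3841.6.
With the floor, consumers buy 136 units at 72, so CS = ½ · (99.2 - 72) · 136 = 1849.6.
Change in consumer surplus = 1849.6 - 3841.6 = -1992.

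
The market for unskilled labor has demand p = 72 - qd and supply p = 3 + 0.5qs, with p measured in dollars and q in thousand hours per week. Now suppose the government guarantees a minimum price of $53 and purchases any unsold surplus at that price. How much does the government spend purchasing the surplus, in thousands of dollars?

Rearranging demand gives qd = 72 - p; rearranging supply gives qs = 2p - 6. Setting quantity demanded equal to quantity supplied, 72 - p = 2p - 6, gives p* = 26 and q* = 46.
Because the floor (53) lies above the market-clearing price, it is binding.
At p = 53: qd = 72 - 53 = 19 and qs = 2·53 - 6 = 100.
Surplus = qs - qd = 81.
Government expenditure = surplus × support price = 81 × 53 = 4293.

4293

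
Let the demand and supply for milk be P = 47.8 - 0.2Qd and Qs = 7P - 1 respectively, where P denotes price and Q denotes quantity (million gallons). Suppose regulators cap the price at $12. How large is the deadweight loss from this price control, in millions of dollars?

537.6

Rearranging demand gives Qd = 239 - 5P. In a free market, 239 - 5P = 7P - 1 gives the equilibrium P* = 20, Q* = 139.
Since 12 < 20, the ceiling is binding.
At P = 12: Qd = 239 - 5·12 = 179 and Qs = 7·12 - 1 = 83.
Quantity traded falls to 83. At Q = 83 the demand price is (239 - 83)/5 = 31.2 and the supply price is (1 + 83)/7 = 12.
Deadweight loss = ½ · (31.2 - 12) · (139 - 83) = ½ · 19.2 · 56 = 537.6.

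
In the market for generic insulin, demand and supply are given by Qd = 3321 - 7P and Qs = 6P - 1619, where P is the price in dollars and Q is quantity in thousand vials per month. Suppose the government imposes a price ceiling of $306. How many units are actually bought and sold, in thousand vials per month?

Without the control the market clears where 3321 - 7P = 6P - 1619, i.e. P* = 380 and Q* = 661.
Since 306 < 380, the ceiling is binding.
At P = 306: Qd = 3321 - 7·306 = 1179 and Qs = 6·306 - 1619 = 217.
The quantity actually transacted is the short side, supply: 217.

217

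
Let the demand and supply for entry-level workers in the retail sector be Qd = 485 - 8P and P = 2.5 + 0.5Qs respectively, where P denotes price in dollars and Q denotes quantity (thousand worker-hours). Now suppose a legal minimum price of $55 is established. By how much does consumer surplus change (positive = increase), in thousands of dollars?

-414

Rearranging supply gives Qs = 2P - 5. Without the control the market clears where 485 - 8P = 2P - 5, i.e. P* = 49 and Q* = 93.
Since 55 > 49, the floor is binding.
At P = 55: Qd = 485 - 8·55 = 45 and Qs = 2·55 - 5 = 105.
Consumer surplus without the control is ½ · (60.625 - 49) · 93 = 540.5625.
With the floor, consumers buy 45 units at 55, so CS = ½ · (60.625 - 55) · 45 = 126.5625.
Change in consumer surplus = 126.5625 - 540.5625 = -414.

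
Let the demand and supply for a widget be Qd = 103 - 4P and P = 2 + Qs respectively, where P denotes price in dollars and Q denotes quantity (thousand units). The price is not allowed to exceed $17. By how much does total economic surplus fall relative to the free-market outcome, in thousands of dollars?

10

Rearranging supply gives Qs = P - 2. Equilibrium: 103 - 4P = P - 2, so 105 = 5P and P* = 21, Q* = 19.
Since 17 < 21, the ceiling is binding.
At P = 17: Qd = 103 - 4·17 = 35 and Qs = 17 - 2 = 15.
Quantity traded falls to 15. At Q = 15 the demand price is (103 - 15)/4 = 22 and the supply price is 2 + 15 = 17.
Deadweight loss = ½ · (22 - 17) · (19 - 15) = ½ · 5 · 4 = 10.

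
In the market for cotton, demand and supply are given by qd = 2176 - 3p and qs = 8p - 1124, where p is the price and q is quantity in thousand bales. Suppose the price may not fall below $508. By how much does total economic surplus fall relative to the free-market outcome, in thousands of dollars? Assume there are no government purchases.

89232

In a free market, 2176 - 3p = 8p - 1124 gives the equilibrium p* = 300, q* = 1276.
The floor of 508 is above the equilibrium price 300, so it binds.
At p = 508: qd = 2176 - 3·508 = 652 and qs = 8·508 - 1124 = 2940.
Quantity traded falls to 652. At q = 652 the demand price is (2176 - 652)/3 = 508 and the supply price is (1124 + 652)/8 = 222.
Deadweight loss = ½ · (508 - 222) · (1276 - 652) = ½ · 286 · 624 = 89232.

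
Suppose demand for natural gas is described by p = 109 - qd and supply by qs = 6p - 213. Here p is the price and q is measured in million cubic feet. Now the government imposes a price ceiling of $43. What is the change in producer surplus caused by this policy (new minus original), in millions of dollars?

Rearranging demand gives qd = 109 - p. Equilibrium: 109 - p = 6p - 213, so 322 = 7p and p* = 46, q* = 63.
Since 43 < 46, the ceiling is binding.
At p = 43: qd = 109 - 43 = 66 and qs = 6·43 - 213 = 45.
Producer surplus without the control is ½ · (46 - 35.5) · 63 = 330.75.
With the ceiling, producers sell 45 units at 43, so PS = ½ · (43 - 35.5) · 45 = 168.75.
Change in producer surplus = 168.75 - 330.75 = -162.

-162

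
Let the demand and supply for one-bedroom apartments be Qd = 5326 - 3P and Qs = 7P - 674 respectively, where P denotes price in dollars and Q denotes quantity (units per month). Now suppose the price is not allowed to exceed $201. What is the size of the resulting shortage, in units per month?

3990

Setting quantity demanded equal to quantity supplied, 5326 - 3P = 7P - 674, gives P* = 600 and Q* = 3526.
The ceiling of 201 is below the equilibrium price 600, so it binds.
At P = 201: Qd = 5326 - 3·201 = 4723 and Qs = 7·201 - 674 = 733.
Shortage = Qd - Qs = 4723 - 733 = 3990.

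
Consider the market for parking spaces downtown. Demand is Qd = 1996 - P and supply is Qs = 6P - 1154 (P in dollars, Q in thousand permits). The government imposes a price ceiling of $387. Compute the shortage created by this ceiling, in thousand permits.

In a free market, 1996 - P = 6P - 1154 gives the equilibrium P* = 450, Q* = 1546.
Because the ceiling (387) lies below the market-clearing price, it is binding.
At P = 387: Qd = 1996 - 387 = 1609 and Qs = 6·387 - 1154 = 1168.
Shortage = Qd - Qs = 1609 - 1168 = 441.

441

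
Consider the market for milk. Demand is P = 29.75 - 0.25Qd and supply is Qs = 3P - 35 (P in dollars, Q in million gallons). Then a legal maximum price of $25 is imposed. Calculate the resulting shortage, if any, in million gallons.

0

Rearranging demand gives Qd = 119 - 4P. Without the control the market clears where 119 - 4P = 3P - 35, i.e. P* = 22 and Q* = 31.
Since 25 is above P* = 22, the ceiling does not bind and the free-market outcome prevails.
Since the control does not bind, there is no shortage.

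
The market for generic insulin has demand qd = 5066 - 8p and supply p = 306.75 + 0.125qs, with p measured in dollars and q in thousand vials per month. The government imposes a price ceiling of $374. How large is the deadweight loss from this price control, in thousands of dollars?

73728

Rearranging supply gives qs = 8p - 2454. In a free market, 5066 - 8p = 8p - 2454 gives the equilibrium p* = 470, q* = 1306.
Since 374 < 470, the ceiling is binding.
At p = 374: qd = 5066 - 8·374 = 2074 and qs = 8·374 - 2454 = 538.
Quantity traded falls to 538. At q = 538 the demand price is (5066 - 538)/8 = 566 and the supply price is (2454 + 538)/8 = 374.
Deadweight loss = ½ · (566 - 374) · (1306 - 538) = ½ · 192 · 768 = 73728.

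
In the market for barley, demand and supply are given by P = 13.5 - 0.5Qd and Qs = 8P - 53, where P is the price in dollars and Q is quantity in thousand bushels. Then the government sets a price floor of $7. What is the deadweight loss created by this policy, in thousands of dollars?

Rearranging demand gives Qd = 27 - 2P. Equilibrium: 27 - 2P = 8P - 53, so 80 = 10P and P* = 8, Q* = 11.
Since 7 is below P* = 8, the floor does not bind and the free-market outcome prevails.
Since the control does not bind, no trades are prevented and deadweight loss is zero.

0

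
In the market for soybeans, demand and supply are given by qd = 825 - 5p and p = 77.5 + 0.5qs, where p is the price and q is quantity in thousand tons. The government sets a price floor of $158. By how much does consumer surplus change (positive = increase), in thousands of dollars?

Rearranging supply gives qs = 2p - 155. Without the control the market clears where 825 - 5p = 2p - 155, i.e. p* = 140 and q* = 125.
Since 158 > 140, the floor is binding.
At p = 158: qd = 825 - 5·158 = 35 and qs = 2·158 - 155 = 161.
Consumer surplus without the control is ½ · (165 - 140) · 125 = 1562.5.
With the floor, consumers buy 35 units at 158, so CS = ½ · (165 - 158) · 35 = 122.5.
Change in consumer surplus = 122.5 - 1562.5 = -1440.

-1440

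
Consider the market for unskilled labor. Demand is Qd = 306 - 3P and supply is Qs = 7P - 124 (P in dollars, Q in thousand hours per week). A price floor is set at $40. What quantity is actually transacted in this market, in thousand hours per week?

Equilibrium: 306 - 3P = 7P - 124, so 430 = 10P and P* = 43, Q* = 177.
Since 40 is below P* = 43, the floor does not bind and the free-market outcome prevails.

177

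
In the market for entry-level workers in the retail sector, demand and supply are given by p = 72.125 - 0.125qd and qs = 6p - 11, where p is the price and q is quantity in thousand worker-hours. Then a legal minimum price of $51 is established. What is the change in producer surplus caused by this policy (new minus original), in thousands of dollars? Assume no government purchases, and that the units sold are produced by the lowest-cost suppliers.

Rearranging demand gives qd = 577 - 8p. Equilibrium: 577 - 8p = 6p - 11, so 588 = 14p and p* = 42, q* = 241.
Because the floor (51) lies above the market-clearing price, it is binding.
At p = 51: qd = 577 - 8·51 = 169 and qs = 6·51 - 11 = 295.
Producer surplus without the control is ½ · (42 - 11/6) · 241 = 58081/12.
With the floor, 169 units are sold at 51. The supply price at q = 169 is 30, so PS = ½ · [(51 - 11/6) + (51 - 30)] · 169 = 71149/12.
Change in producer surplus = 71149/12 - 58081/12 = 1089.

1089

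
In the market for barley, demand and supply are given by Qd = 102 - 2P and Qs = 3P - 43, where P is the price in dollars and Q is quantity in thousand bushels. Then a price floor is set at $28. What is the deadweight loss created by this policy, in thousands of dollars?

In a free market, 102 - 2P = 3P - 43 gives the equilibrium P* = 29, Q* = 44.
The floor of 28 is below the equilibrium price 29, so it is not binding; the market clears at P* = 29, Q* = 44.
Since the control does not bind, no trades are prevented and deadweight loss is zero.

0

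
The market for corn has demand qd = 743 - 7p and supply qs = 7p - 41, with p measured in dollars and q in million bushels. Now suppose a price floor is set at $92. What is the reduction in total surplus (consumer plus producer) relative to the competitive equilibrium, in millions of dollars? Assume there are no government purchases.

In a free market, 743 - 7p = 7p - 41 gives the equilibrium p* = 56, q* = 351.
Because the floor (92) lies above the market-clearing price, it is binding.
At p = 92: qd = 743 - 7·92 = 99 and qs = 7·92 - 41 = 603.
Quantity traded falls to 99. At q = 99 the demand price is (743 - 99)/7 = 92 and the supply price is (41 + 99)/7 = 20.
Deadweight loss = ½ · (92 - 20) · (351 - 99) = ½ · 72 · 252 = 9072.

9072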